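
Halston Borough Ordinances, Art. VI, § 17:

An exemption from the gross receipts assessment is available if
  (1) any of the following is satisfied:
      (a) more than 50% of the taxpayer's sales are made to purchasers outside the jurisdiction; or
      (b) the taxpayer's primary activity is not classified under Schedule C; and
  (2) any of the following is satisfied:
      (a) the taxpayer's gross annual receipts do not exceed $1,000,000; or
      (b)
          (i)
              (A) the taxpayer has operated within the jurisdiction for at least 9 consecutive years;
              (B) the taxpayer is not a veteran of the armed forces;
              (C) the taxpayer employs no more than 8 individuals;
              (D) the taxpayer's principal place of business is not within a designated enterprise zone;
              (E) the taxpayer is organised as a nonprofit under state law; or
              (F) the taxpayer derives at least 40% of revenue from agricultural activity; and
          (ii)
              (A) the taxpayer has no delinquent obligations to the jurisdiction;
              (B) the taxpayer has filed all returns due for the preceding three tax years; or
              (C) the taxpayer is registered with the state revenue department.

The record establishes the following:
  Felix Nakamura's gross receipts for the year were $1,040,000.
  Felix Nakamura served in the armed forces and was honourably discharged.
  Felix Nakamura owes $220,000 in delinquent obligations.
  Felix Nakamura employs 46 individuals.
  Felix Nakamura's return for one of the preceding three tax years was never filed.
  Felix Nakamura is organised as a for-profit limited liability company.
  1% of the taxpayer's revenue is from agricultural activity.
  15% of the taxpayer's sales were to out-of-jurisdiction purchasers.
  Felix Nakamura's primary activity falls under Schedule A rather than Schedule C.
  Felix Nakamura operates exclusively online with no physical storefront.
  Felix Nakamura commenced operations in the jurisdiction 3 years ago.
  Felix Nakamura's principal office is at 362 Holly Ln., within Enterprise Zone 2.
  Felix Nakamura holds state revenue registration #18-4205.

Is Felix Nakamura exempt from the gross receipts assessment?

(a) >50% out-of-jur. sales — fails.
(b) not (Schedule C activity) — holds.
(1) = F OR T = true.
(a) receipts ≤ $1,000,000 — not satisfied.
(A) ≥ 9 yrs in jurisdiction — fails.
(B) not (veteran) — not satisfied.
(C) ≤ 8 employees — not met.
(D) not (in enterprise zone) — not satisfied.
(E) nonprofit — fails.
(F) ≥40% agricultural — not satisfied.
So (i) is not satisfied (F OR F OR F OR F OR F OR F).
(A) no delinquency — not satisfied.
(B) returns current — fails.
(C) state-registered — satisfied.
(ii): F OR F OR T → true.
So (b) is not satisfied (F AND T).
(2): F OR F → false.
So Overall is not satisfied (T AND F).

No — not exempt.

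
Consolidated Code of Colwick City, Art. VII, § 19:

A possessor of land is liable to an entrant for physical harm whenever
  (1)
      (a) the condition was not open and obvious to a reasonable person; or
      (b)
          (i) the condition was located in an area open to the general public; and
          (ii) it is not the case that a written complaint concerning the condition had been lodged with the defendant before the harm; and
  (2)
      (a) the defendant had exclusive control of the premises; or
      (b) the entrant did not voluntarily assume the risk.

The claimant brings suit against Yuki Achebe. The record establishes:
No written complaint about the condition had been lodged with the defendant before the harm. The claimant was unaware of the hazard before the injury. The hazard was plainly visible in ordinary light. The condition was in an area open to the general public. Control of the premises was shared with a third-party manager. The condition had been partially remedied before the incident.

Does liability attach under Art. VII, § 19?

(a) not open/obvious — not satisfied.
(i) public area — satisfied.
(ii) not (complaint lodged) — holds.
(b): T AND T → true.
(1) = F OR T = true.
(a) exclusive control — not met.
(b) no assumed risk — satisfied.
So (2) is satisfied (F OR T).
Overall: T AND T → true.

Yes — liable.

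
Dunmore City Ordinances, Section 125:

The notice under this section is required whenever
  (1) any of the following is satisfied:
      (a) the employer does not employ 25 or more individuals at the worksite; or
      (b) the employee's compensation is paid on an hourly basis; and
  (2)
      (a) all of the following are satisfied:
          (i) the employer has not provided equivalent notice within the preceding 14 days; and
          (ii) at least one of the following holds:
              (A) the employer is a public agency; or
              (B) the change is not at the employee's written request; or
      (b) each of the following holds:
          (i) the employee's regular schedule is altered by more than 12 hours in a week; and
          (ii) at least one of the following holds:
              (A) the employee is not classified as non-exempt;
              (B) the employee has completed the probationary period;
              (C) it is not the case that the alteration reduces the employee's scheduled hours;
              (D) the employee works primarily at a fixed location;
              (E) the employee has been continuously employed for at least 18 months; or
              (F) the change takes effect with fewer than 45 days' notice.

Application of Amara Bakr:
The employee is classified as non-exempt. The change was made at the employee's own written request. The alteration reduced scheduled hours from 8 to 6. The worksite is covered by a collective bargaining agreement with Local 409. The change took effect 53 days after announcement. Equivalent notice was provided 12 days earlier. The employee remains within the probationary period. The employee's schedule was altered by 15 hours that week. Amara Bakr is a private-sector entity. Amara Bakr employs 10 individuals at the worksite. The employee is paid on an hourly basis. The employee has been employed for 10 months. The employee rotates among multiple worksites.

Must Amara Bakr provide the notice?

(a) not (≥ 25 at site) — satisfied.
(b) hourly-paid — satisfied.
(1) = T OR T = true.
(i) no recent notice — not met.
(A) public agency — not satisfied.
(B) not employee-requested — not satisfied.
So (ii) is not satisfied (F OR F).
So (a) is not satisfied (F AND F).
(i) schedule shift > 12h — satisfied.
(A) not (non-exempt) — not met.
(B) past probation — fails.
(C) not (hours reduced) — not met.
(D) fixed location — not satisfied.
(E) tenure ≥ 18 mo. — not met.
(F) < 45 days' notice — fails.
So (ii) is not satisfied (F OR F OR F OR F OR F OR F).
So (b) is not satisfied (T AND F).
(2) = F OR F = false.
So Overall is not satisfied (T AND F).

No — not required.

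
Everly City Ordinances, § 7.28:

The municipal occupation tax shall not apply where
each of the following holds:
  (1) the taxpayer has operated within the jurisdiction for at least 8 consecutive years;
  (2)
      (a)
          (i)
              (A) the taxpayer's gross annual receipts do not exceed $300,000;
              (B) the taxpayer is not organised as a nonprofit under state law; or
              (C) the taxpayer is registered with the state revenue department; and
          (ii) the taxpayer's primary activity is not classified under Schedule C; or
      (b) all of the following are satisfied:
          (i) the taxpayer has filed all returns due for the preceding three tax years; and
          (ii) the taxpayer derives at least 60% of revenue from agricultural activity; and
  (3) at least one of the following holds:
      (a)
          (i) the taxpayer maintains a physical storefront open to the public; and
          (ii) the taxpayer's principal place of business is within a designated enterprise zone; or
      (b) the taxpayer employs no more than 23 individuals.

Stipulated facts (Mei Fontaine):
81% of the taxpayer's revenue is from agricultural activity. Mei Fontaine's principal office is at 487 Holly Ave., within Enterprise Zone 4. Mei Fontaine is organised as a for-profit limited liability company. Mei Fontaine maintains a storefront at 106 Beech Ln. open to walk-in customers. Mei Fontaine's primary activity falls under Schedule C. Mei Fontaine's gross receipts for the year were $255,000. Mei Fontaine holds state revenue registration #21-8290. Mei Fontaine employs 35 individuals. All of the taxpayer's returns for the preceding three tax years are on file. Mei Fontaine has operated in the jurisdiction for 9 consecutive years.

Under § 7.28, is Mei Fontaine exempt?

Yes — exempt.

(1) ≥ 8 yrs in jurisdiction — met.
(A) receipts ≤ $300,000 — met.
(B) not (nonprofit) — satisfied.
(C) state-registered — satisfied.
(i): T OR T OR T → true.
(ii) not (Schedule C activity) — fails.
(a) = T AND F = false.
(i) returns current — met.
(ii) ≥60% agricultural — satisfied.
So (b) is satisfied (T AND T).
(2): F OR T → true.
(i) has storefront — satisfied.
(ii) in enterprise zone — satisfied.
(a) = T AND T = true.
(b) ≤ 23 employees — fails.
(3): T OR F → true.
Overall = T AND T AND T = true.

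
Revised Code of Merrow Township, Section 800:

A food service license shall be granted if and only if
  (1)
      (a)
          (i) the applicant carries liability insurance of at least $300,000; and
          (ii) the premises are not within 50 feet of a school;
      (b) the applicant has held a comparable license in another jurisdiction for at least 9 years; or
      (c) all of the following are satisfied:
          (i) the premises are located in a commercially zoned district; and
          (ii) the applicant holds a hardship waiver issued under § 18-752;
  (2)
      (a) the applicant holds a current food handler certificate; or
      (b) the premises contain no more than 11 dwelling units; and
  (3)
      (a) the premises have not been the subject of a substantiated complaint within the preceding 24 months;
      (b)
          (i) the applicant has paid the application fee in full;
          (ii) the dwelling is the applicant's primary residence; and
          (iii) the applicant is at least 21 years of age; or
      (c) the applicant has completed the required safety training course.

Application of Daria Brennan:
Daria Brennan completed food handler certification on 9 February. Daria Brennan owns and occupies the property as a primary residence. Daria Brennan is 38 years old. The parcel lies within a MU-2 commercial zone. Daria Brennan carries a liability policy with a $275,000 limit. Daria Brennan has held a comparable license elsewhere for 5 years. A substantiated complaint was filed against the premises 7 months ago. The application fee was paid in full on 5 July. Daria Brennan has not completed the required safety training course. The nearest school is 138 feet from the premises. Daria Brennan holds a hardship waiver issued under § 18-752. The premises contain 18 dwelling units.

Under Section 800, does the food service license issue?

(i) insurance ≥ $300,000 — not satisfied.
(ii) ≥50 ft from school — met.
So (a) is not satisfied (F AND T).
(b) prior license ≥ 9 yr — fails.
(i) commercially zoned — satisfied.
(ii) hardship waiver — satisfied.
(c) = T AND T = true.
(1): F OR F OR T → true.
(a) food handler cert. — holds.
(b) ≤ 11 units — fails.
(2) = T OR F = true.
(a) no complaint in 24 mo. — not met.
(i) fee paid — satisfied.
(ii) primary residence — met.
(iii) age ≥ 21 — satisfied.
(b) = T AND T AND T = true.
(c) safety training — not satisfied.
(3): F OR T OR F → true.
Overall = T AND T AND T = true.

Yes — granted.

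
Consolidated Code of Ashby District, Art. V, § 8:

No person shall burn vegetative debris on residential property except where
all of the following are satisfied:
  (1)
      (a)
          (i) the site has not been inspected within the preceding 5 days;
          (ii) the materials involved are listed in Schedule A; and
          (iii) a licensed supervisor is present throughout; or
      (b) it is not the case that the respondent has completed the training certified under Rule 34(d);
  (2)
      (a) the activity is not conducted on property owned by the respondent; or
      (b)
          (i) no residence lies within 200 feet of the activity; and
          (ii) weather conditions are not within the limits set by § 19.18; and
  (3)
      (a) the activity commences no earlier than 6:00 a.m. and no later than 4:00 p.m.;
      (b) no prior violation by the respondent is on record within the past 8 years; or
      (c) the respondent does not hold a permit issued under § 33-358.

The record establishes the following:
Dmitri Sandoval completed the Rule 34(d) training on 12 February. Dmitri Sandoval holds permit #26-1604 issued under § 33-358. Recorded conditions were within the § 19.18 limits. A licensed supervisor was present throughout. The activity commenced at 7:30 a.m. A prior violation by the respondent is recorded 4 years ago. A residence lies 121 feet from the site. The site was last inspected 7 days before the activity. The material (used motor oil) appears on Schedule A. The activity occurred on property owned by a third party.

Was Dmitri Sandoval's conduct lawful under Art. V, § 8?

(i) not (site inspected) — met.
(ii) Schedule A material — holds.
(iii) supervisor present — satisfied.
So (a) is satisfied (T AND T AND T).
(b) not (training certified) — fails.
(1): T OR F → true.
(a) not (own property) — met.
(i) no residence in 200 ft — not met.
(ii) not (weather ok) — not met.
(b): F AND F → false.
So (2) is satisfied (T OR F).
(a) start within hours — met.
(b) no prior violation — not satisfied.
(c) not (holds permit) — not satisfied.
(3): T OR F OR F → true.
Overall: T AND T AND T → true.

Yes — lawful.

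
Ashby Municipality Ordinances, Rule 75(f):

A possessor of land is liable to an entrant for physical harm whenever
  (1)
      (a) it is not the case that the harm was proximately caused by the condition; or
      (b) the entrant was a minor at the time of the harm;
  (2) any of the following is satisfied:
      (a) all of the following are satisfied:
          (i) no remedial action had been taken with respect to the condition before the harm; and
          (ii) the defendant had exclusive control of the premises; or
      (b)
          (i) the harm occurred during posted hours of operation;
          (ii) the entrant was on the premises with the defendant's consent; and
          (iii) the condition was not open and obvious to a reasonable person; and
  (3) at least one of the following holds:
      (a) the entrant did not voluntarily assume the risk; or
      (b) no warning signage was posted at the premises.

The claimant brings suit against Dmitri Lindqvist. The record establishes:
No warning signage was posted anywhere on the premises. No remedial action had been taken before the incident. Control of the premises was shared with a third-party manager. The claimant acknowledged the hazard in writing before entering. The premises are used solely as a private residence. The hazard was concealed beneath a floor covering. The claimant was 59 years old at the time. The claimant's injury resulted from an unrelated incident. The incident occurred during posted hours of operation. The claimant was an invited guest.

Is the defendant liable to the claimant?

(a) not (proximate cause) — met.
(b) entrant a minor — not satisfied.
(1): T OR F → true.
(i) no remedial action — satisfied.
(ii) exclusive control — fails.
So (a) is not satisfied (T AND F).
(i) during posted hours — holds.
(ii) consent to enter — met.
(iii) not open/obvious — holds.
(b): T AND T AND T → true.
(2) = F OR T = true.
(a) no assumed risk — fails.
(b) no signage posted — satisfied.
So (3) is satisfied (F OR T).
So Overall is satisfied (T AND T AND T).

Yes — liable.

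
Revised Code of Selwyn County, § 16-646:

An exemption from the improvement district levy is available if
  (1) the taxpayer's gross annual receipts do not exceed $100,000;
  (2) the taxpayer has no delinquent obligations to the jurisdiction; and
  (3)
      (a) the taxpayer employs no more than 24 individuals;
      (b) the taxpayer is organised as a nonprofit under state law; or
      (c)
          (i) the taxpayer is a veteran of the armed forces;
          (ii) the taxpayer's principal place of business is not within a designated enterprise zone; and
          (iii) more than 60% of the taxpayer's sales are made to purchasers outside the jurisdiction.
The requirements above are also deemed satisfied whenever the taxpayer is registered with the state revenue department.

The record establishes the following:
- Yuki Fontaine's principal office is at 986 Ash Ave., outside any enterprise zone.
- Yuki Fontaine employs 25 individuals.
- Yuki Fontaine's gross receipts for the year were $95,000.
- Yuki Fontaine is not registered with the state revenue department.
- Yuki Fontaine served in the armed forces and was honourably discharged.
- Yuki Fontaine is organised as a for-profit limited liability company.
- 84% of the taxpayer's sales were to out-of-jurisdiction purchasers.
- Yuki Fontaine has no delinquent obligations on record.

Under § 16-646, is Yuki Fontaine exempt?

Yes — exempt.

(1) receipts ≤ $100,000 — holds.
(2) no delinquency — met.
(a) ≤ 24 employees — fails.
(b) nonprofit — fails.
(i) veteran — holds.
(ii) not (in enterprise zone) — satisfied.
(iii) >60% out-of-jur. sales — satisfied.
(c): T AND T AND T → true.
(3) = F OR F OR T = true.
Overall: T AND T AND T → true.
Exception (state-registered) — not satisfied.
Result: main true OR exception false → true.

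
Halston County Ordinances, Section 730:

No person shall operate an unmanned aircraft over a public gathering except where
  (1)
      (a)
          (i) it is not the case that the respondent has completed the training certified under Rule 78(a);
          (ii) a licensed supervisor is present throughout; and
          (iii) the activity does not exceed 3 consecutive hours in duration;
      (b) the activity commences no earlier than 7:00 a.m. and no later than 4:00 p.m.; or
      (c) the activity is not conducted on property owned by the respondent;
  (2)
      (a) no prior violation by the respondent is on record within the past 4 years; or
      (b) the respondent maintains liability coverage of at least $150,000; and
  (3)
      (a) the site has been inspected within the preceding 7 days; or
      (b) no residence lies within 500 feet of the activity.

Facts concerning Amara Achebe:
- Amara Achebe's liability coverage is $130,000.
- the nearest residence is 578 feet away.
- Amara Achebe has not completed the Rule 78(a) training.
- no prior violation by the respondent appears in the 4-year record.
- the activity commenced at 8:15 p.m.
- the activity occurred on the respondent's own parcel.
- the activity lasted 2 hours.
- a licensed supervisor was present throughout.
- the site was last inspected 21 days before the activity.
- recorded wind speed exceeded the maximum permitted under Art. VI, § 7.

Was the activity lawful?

(i) not (training certified) — satisfied.
(ii) supervisor present — holds.
(iii) ≤ 3 hrs duration — satisfied.
So (a) is satisfied (T AND T AND T).
(b) start within hours — fails.
(c) not (own property) — not met.
(1) = T OR F OR F = true.
(a) no prior violation — holds.
(b) coverage ≥ $150,000 — not met.
(2): T OR F → true.
(a) site inspected — fails.
(b) no residence in 500 ft — met.
(3): F OR T → true.
Overall = T AND T AND T = true.

Yes — lawful.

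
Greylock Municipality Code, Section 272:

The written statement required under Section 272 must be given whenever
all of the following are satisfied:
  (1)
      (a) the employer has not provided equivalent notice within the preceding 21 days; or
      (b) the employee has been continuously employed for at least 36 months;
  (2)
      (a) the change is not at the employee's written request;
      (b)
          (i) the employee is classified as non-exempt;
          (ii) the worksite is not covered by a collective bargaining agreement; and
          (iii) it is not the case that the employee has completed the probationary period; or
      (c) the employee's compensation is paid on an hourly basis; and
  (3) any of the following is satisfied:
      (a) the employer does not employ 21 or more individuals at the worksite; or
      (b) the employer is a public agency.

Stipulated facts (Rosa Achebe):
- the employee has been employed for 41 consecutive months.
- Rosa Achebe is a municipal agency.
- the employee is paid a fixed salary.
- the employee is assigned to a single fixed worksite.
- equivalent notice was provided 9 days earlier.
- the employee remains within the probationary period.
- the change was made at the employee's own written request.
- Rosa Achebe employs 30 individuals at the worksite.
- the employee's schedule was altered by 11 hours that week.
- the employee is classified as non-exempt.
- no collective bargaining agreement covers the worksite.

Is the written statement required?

(a) no recent notice — not satisfied.
(b) tenure ≥ 36 mo. — satisfied.
(1): F OR T → true.
(a) not employee-requested — not met.
(i) non-exempt — satisfied.
(ii) no CBA — holds.
(iii) not (past probation) — satisfied.
(b): T AND T AND T → true.
(c) hourly-paid — fails.
(2) = F OR T OR F = true.
(a) not (≥ 21 at site) — not met.
(b) public agency — satisfied.
(3) = F OR T = true.
Overall = T AND T AND T = true.

Yes — required.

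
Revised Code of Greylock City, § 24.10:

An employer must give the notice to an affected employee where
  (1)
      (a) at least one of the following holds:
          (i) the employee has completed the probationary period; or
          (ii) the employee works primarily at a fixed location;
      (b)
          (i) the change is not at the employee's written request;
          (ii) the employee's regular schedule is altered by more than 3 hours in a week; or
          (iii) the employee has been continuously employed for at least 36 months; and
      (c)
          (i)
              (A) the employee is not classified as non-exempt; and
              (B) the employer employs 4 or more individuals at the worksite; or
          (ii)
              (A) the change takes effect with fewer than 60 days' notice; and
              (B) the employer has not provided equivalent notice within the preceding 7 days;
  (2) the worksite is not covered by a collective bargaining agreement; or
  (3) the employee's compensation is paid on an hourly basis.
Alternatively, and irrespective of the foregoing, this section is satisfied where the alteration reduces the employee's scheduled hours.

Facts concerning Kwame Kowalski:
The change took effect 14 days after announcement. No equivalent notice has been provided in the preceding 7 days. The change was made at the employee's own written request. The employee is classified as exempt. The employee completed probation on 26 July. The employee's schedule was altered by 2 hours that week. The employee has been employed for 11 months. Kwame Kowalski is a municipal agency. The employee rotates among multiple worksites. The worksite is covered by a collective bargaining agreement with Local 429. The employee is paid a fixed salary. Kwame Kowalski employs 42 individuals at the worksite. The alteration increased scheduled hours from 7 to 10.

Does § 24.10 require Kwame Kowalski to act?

(i) past probation — met.
(ii) fixed location — fails.
(a): T OR F → true.
(i) not employee-requested — fails.
(ii) schedule shift > 3h — not met.
(iii) tenure ≥ 36 mo. — fails.
(b) = F OR F OR F = false.
(A) not (non-exempt) — holds.
(B) ≥ 4 at site — satisfied.
So (i) is satisfied (T AND T).
(A) < 60 days' notice — met.
(B) no recent notice — met.
(ii): T AND T → true.
(c): T OR T → true.
So (1) is not satisfied (T AND F AND T).
(2) no CBA — not met.
(3) hourly-paid — fails.
Overall = F OR F OR F = false.
Exception (hours reduced) — not satisfied.
Result: main false OR exception false → false.

No — not required.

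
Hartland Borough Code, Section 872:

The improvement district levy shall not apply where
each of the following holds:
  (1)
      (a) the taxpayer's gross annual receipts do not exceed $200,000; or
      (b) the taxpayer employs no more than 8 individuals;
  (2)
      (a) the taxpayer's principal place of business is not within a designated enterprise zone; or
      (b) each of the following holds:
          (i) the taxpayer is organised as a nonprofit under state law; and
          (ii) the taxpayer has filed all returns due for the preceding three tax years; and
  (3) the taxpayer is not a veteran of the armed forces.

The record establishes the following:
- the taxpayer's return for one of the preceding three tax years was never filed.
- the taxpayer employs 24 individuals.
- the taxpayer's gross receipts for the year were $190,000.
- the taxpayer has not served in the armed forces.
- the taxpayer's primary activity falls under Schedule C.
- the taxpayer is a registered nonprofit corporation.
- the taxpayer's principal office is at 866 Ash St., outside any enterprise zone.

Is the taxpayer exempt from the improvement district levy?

Yes — exempt.

(a) receipts ≤ $200,000 — satisfied.
(b) ≤ 8 employees — not satisfied.
(1) = T OR F = true.
(a) not (in enterprise zone) — satisfied.
(i) nonprofit — met.
(ii) returns current — fails.
(b): T AND F → false.
(2): T OR F → true.
(3) not (veteran) — satisfied.
Overall = T AND T AND T = true.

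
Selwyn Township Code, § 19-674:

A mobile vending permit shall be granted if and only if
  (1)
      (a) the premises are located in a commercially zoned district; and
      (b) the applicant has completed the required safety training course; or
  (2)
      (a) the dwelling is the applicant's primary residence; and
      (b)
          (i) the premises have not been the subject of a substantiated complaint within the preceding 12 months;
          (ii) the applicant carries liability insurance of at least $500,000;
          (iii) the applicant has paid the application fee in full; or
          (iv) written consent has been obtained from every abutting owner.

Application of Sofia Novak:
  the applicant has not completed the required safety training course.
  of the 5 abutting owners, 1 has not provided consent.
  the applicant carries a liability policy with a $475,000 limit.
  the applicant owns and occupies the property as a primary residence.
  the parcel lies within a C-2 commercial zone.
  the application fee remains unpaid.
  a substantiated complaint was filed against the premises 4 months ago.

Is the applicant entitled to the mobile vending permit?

(a) commercially zoned — satisfied.
(b) safety training — not met.
So (1) is not satisfied (T AND F).
(a) primary residence — met.
(i) no complaint in 12 mo. — not met.
(ii) insurance ≥ $500,000 — fails.
(iii) fee paid — not met.
(iv) all abutters consent — not satisfied.
(b) = F OR F OR F OR F = false.
So (2) is not satisfied (T AND F).
So Overall is not satisfied (F OR F).

No — denied.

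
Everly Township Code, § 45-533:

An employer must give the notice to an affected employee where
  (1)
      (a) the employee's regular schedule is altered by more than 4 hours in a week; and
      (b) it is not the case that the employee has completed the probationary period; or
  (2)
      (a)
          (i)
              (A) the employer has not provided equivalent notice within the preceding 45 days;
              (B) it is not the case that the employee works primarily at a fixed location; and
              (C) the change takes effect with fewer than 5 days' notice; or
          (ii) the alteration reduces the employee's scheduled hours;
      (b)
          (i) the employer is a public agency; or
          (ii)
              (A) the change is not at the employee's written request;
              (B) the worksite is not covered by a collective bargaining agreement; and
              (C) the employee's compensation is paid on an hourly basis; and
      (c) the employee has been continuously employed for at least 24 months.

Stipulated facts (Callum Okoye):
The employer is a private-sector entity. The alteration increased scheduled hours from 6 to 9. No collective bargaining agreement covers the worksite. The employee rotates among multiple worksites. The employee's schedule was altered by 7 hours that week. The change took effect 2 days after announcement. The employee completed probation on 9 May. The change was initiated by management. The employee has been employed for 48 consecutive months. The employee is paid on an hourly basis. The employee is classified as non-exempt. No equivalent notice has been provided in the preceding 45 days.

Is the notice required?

(a) schedule shift > 4h — holds.
(b) not (past probation) — not met.
(1) = T AND F = false.
(A) no recent notice — satisfied.
(B) not (fixed location) — met.
(C) < 5 days' notice — holds.
(i) = T AND T AND T = true.
(ii) hours reduced — not met.
(a): T OR F → true.
(i) public agency — not satisfied.
(A) not employee-requested — satisfied.
(B) no CBA — satisfied.
(C) hourly-paid — met.
(ii): T AND T AND T → true.
(b) = F OR T = true.
(c) tenure ≥ 24 mo. — holds.
So (2) is satisfied (T AND T AND T).
Overall = F OR T = true.

Yes — required.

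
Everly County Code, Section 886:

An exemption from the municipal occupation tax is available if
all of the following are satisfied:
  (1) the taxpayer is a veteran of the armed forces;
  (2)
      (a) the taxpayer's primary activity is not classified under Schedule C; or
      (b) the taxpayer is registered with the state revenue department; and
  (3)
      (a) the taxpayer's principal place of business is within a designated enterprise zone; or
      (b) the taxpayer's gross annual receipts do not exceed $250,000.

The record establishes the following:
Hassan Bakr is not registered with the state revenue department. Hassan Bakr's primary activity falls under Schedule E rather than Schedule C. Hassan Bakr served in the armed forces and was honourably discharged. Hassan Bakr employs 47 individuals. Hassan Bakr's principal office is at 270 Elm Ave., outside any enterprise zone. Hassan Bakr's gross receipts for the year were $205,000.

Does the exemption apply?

Yes — exempt.

(1) veteran — satisfied.
(a) not (Schedule C activity) — holds.
(b) state-registered — not met.
(2) = T OR F = true.
(a) in enterprise zone — not met.
(b) receipts ≤ $250,000 — holds.
So (3) is satisfied (F OR T).
So Overall is satisfied (T AND T AND T).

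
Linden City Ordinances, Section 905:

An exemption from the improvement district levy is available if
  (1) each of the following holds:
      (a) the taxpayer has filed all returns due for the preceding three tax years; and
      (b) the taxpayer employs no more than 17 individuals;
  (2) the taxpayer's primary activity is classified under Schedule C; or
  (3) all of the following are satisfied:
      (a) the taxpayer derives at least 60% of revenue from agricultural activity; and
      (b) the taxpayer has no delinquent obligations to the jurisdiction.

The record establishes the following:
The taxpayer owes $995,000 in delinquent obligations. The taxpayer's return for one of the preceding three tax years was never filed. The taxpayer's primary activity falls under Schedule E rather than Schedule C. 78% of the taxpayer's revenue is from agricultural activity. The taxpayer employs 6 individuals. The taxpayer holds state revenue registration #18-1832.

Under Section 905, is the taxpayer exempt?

No — not exempt.

(a) returns current — not met.
(b) ≤ 17 employees — satisfied.
So (1) is not satisfied (F AND T).
(2) Schedule C activity — not satisfied.
(a) ≥60% agricultural — met.
(b) no delinquency — not satisfied.
(3) = T AND F = false.
So Overall is not satisfied (F OR F OR F).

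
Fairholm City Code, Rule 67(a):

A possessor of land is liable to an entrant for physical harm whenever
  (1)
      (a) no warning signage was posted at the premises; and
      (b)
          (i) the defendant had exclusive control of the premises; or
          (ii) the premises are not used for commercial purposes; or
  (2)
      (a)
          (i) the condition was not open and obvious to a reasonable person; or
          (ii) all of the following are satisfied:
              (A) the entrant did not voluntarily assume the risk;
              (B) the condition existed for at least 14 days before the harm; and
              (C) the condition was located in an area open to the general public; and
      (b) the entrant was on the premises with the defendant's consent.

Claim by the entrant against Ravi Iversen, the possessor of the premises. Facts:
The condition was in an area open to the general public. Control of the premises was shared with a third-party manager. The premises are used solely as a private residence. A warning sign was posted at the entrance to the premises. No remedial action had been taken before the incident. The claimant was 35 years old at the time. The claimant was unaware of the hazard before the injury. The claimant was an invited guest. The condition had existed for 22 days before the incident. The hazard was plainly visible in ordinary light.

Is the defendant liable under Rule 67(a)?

Yes — liable.

(a) no signage posted — fails.
(i) exclusive control — fails.
(ii) not (commercial use) — holds.
(b): F OR T → true.
(1): F AND T → false.
(i) not open/obvious — fails.
(A) no assumed risk — holds.
(B) condition ≥14 days old — met.
(C) public area — satisfied.
(ii): T AND T AND T → true.
(a): F OR T → true.
(b) consent to enter — satisfied.
So (2) is satisfied (T AND T).
Overall = F OR T = true.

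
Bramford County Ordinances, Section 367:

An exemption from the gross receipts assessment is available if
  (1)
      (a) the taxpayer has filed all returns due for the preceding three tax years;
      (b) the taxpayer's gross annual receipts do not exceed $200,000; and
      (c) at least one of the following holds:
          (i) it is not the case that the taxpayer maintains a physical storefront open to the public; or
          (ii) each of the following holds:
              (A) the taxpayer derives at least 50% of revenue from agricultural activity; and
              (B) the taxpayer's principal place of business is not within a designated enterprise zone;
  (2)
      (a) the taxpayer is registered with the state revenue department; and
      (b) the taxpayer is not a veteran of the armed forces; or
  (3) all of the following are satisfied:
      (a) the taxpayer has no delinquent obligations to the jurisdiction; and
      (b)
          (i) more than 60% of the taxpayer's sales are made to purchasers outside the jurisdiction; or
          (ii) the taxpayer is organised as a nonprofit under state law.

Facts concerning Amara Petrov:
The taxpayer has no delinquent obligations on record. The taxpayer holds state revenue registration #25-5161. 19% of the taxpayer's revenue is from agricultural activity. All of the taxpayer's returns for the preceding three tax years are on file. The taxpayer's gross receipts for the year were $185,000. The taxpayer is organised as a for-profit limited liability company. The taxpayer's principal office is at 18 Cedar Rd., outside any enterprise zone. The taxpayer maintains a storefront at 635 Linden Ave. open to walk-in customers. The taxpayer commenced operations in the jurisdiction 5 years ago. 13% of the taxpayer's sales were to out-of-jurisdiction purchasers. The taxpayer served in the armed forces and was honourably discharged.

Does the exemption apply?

(a) returns current — holds.
(b) receipts ≤ $200,000 — met.
(i) not (has storefront) — not satisfied.
(A) ≥50% agricultural — fails.
(B) not (in enterprise zone) — met.
(ii): F AND T → false.
So (c) is not satisfied (F OR F).
(1): T AND T AND F → false.
(a) state-registered — holds.
(b) not (veteran) — fails.
So (2) is not satisfied (T AND F).
(a) no delinquency — met.
(i) >60% out-of-jur. sales — not satisfied.
(ii) nonprofit — not met.
So (b) is not satisfied (F OR F).
(3) = T AND F = false.
So Overall is not satisfied (F OR F OR F).

No — not exempt.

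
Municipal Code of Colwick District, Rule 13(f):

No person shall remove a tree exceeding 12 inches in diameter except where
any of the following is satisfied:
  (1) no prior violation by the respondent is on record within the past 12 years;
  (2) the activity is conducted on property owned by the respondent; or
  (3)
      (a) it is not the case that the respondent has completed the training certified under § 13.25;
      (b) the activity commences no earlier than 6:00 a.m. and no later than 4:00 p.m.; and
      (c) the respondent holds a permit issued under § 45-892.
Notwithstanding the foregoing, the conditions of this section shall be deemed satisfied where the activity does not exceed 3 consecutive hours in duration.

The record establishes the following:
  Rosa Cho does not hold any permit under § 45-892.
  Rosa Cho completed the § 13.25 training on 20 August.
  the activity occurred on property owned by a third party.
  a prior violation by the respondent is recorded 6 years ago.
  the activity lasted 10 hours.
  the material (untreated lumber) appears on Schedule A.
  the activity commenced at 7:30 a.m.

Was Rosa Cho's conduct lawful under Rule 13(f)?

(1) no prior violation — not met.
(2) own property — fails.
(a) not (training certified) — not satisfied.
(b) start within hours — satisfied.
(c) holds permit — fails.
(3) = F AND T AND F = false.
So Overall is not satisfied (F OR F OR F).
Exception (≤ 3 hrs duration) — not satisfied.
Result: main false OR exception false → false.

No — unlawful.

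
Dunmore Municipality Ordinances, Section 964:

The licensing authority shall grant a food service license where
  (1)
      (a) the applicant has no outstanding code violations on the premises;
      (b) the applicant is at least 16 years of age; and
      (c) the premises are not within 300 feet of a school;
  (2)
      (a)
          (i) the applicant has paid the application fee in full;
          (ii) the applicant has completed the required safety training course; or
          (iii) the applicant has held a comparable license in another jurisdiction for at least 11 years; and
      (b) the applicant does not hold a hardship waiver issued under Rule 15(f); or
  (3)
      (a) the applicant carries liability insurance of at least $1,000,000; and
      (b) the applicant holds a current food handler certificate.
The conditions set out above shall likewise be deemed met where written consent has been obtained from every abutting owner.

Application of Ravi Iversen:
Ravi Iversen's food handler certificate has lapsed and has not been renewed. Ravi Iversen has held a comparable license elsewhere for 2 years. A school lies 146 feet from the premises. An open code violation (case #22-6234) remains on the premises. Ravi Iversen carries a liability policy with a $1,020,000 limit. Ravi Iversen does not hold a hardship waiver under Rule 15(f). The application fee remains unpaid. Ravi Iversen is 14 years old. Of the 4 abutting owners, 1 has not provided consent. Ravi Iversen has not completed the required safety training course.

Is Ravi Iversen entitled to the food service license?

(a) no code violations — not satisfied.
(b) age ≥ 16 — not satisfied.
(c) ≥300 ft from school — not met.
So (1) is not satisfied (F AND F AND F).
(i) fee paid — not met.
(ii) safety training — fails.
(iii) prior license ≥ 11 yr — not satisfied.
So (a) is not satisfied (F OR F OR F).
(b) not (hardship waiver) — satisfied.
(2): F AND T → false.
(a) insurance ≥ $1,000,000 — met.
(b) food handler cert. — fails.
(3) = T AND F = false.
So Overall is not satisfied (F OR F OR F).
Exception (all abutters consent) — not satisfied.
Result: main false OR exception false → false.

No — denied.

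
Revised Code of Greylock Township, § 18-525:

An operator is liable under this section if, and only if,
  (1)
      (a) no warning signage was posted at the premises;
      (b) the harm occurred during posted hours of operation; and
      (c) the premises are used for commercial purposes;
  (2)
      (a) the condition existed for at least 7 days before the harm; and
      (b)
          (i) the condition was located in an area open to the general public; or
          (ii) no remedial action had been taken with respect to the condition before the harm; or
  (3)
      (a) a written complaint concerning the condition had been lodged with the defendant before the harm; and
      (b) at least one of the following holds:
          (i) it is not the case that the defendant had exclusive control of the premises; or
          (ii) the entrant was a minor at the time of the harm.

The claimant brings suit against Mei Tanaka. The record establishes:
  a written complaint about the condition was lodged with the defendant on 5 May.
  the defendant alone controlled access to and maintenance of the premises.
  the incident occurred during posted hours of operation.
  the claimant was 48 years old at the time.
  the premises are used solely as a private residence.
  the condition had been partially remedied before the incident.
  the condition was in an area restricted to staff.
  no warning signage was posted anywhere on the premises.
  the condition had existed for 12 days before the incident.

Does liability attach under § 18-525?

(a) no signage posted — satisfied.
(b) during posted hours — holds.
(c) commercial use — fails.
(1): T AND T AND F → false.
(a) condition ≥7 days old — satisfied.
(i) public area — not met.
(ii) no remedial action — not satisfied.
(b): F OR F → false.
(2) = T AND F = false.
(a) complaint lodged — holds.
(i) not (exclusive control) — not met.
(ii) entrant a minor — fails.
So (b) is not satisfied (F OR F).
(3) = T AND F = false.
Overall = F OR F OR F = false.

No — not liable.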